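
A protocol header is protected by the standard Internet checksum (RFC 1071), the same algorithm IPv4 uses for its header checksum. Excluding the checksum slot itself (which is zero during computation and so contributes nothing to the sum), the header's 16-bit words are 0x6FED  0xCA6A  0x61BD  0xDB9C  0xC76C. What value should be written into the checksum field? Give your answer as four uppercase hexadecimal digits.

C0E0

One's-complement addition (fold any carry out of bit 15 back into bit 0):
  0x6FED + 0xCA6A = 0x13A57 → wrap carry → 0x3A58
  0x3A58 + 0x61BD = 0x09C15
  0x9C15 + 0xDB9C = 0x177B1 → wrap carry → 0x77B2
  0x77B2 + 0xC76C = 0x13F1E → wrap carry → 0x3F1F
One's-complement sum = 0x3F1F.
Checksum = ~0x3F1F & 0xFFFF = 0xC0E0.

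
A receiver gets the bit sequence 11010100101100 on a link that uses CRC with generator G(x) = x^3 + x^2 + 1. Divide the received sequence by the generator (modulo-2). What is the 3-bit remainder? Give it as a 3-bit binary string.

000

Modulo-2 division of 11010100101100 by 1101:
  pos 0: 1101 XOR 1101 = 0000
  pos 5: 1001 XOR 1101 = 0100
  pos 6: 1000 XOR 1101 = 0101
  pos 7: 1011 XOR 1101 = 0110
  pos 8: 1101 XOR 1101 = 0000
Remainder = 000 (zero — the frame passes the CRC check).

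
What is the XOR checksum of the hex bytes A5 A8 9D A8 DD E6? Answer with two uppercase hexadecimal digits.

03

XOR the bytes together:
  start with 0xA5
  0xA5 ⊕ 0xA8 = 0x0D
  0x0D ⊕ 0x9D = 0x90
  0x90 ⊕ 0xA8 = 0x38
  0x38 ⊕ 0xDD = 0xE5
  0xE5 ⊕ 0xE6 = 0x03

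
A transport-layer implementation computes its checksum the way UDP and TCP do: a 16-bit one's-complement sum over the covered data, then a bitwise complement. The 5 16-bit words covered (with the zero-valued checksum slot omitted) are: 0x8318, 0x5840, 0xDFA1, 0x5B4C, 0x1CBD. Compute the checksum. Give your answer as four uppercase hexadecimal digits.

CCFB

One's-complement addition (fold any carry out of bit 15 back into bit 0):
  0x8318 + 0x5840 = 0x0DB58
  0xDB58 + 0xDFA1 = 0x1BAF9 → wrap carry → 0xBAFA
  0xBAFA + 0x5B4C = 0x11646 → wrap carry → 0x1647
  0x1647 + 0x1CBD = 0x03304
One's-complement sum = 0x3304.
Checksum = ~0x3304 & 0xFFFF = 0xCCFB.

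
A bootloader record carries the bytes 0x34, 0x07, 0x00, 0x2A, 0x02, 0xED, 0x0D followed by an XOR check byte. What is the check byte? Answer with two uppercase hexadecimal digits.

XOR the bytes together:
  start with 0x34
  0x34 ⊕ 0x07 = 0x33
  0x33 ⊕ 0x00 = 0x33
  0x33 ⊕ 0x2A = 0x19
  0x19 ⊕ 0x02 = 0x1B
  0x1B ⊕ 0xED = 0xF6
  0xF6 ⊕ 0x0D = 0xFB

FB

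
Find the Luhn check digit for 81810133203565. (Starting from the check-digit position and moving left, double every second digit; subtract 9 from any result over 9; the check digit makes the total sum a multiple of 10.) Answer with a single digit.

6

Partial digits right→left: 5 6 5 3 0 2 3 3 1 0 1 8 1 8
Double every second digit counting from the check-digit position (so the 1st, 3rd, 5th, ... of the partial from the right).
  doubled (with −9 where >9): 1 1 0 6 2 2 2 → sum 14
  kept as-is: 6 3 2 3 0 8 8 → sum 30
Total = 14 + 30 = 44.
Check digit = (10 − (44 mod 10)) mod 10 = 6.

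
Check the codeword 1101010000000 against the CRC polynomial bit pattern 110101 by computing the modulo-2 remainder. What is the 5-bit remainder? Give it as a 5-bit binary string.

Modulo-2 division of 1101010000000 by 110101:
  pos 0: 110101 XOR 110101 = 000000
Remainder = 00000 (zero — the frame passes the CRC check).

00000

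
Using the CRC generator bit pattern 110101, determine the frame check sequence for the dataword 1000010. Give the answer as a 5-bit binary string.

Append 5 zeros: 100001000000. Divide by 110101 (XOR where the leading bit is 1):
  pos 0: 100001 XOR 110101 = 010100
  pos 1: 101000 XOR 110101 = 011101
  pos 2: 111010 XOR 110101 = 001111
  pos 4: 111100 XOR 110101 = 001001
  pos 6: 100100 XOR 110101 = 010001
Remainder (last 5 bits) = 10001. This is the CRC / FCS.

10001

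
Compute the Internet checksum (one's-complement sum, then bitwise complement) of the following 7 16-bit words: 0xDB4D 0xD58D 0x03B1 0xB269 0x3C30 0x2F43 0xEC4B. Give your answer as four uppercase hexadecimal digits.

One's-complement addition (fold any carry out of bit 15 back into bit 0):
  0xDB4D + 0xD58D = 0x1B0DA → wrap carry → 0xB0DB
  0xB0DB + 0x03B1 = 0x0B48C
  0xB48C + 0xB269 = 0x166F5 → wrap carry → 0x66F6
  0x66F6 + 0x3C30 = 0x0A326
  0xA326 + 0x2F43 = 0x0D269
  0xD269 + 0xEC4B = 0x1BEB4 → wrap carry → 0xBEB5
One's-complement sum = 0xBEB5.
Checksum = ~0xBEB5 & 0xFFFF = 0x414A.

414A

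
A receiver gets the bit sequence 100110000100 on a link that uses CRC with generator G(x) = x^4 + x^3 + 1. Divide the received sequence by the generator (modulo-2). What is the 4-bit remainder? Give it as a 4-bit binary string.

Modulo-2 division of 100110000100 by 11001:
  pos 0: 10011 XOR 11001 = 01010
  pos 1: 10100 XOR 11001 = 01101
  pos 2: 11010 XOR 11001 = 00011
  pos 5: 11001 XOR 11001 = 00000
Remainder = 0000 (zero — the frame passes the CRC check).

0000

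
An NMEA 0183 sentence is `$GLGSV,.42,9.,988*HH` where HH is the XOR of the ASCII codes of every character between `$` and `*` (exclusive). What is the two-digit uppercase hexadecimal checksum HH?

63

XOR the ASCII codes of the payload characters:
  'G' = 0x47 → acc = 0x47
  'L' = 0x4C → acc = 0x0B
  'G' = 0x47 → acc = 0x4C
  'S' = 0x53 → acc = 0x1F
  'V' = 0x56 → acc = 0x49
  ',' = 0x2C → acc = 0x65
  '.' = 0x2E → acc = 0x4B
  '4' = 0x34 → acc = 0x7F
  '2' = 0x32 → acc = 0x4D
  ',' = 0x2C → acc = 0x61
  '9' = 0x39 → acc = 0x58
  '.' = 0x2E → acc = 0x76
  ',' = 0x2C → acc = 0x5A
  '9' = 0x39 → acc = 0x63
  '8' = 0x38 → acc = 0x5B
  '8' = 0x38 → acc = 0x63
Checksum = 0x63.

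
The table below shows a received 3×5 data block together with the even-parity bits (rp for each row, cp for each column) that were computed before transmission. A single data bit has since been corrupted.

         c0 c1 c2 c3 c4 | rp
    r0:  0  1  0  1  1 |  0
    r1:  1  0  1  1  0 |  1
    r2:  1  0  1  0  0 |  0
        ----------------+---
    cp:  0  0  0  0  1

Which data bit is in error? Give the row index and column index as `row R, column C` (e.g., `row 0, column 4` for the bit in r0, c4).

row 0, column 1

Recompute each row's even parity and compare to rp:
  r0: data parity 1, sent rp 0 → mismatch
  r1: data parity 1, sent rp 1 → ok
  r2: data parity 0, sent rp 0 → ok
Recompute each column's even parity and compare to cp:
  c0: data parity 0, sent cp 0 → ok
  c1: data parity 1, sent cp 0 → mismatch
  c2: data parity 0, sent cp 0 → ok
  c3: data parity 0, sent cp 0 → ok
  c4: data parity 1, sent cp 1 → ok
Exactly one row (r0) and one column (c1) fail → the flipped bit is at their intersection.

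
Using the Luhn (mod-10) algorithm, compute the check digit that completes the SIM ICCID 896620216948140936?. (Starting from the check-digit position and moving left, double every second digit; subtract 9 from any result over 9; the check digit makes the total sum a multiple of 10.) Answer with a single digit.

8

Partial digits right→left: 6 3 9 0 4 1 8 4 9 6 1 2 0 2 6 6 9 8
Double every second digit counting from the check-digit position (so the 1st, 3rd, 5th, ... of the partial from the right).
  doubled (with −9 where >9): 3 9 8 7 9 2 0 3 9 → sum 50
  kept as-is: 3 0 1 4 6 2 2 6 8 → sum 32
Total = 50 + 32 = 82.
Check digit = (10 − (82 mod 10)) mod 10 = 8.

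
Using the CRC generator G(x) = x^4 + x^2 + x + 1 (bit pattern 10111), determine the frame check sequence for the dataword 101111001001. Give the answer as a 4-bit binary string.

Append 4 zeros: 1011110010010000. Divide by 10111 (XOR where the leading bit is 1):
  pos 0: 10111 XOR 10111 = 00000
  pos 5: 10010 XOR 10111 = 00101
  pos 7: 10101 XOR 10111 = 00010
  pos 10: 10000 XOR 10111 = 00111
Remainder (last 4 bits) = 1110. This is the CRC / FCS.

1110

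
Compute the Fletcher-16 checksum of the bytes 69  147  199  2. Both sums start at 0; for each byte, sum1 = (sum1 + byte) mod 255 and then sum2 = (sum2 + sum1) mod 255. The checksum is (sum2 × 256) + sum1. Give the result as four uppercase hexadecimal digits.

61A2

Running sums (mod 255):
  after byte 0 (69): sum1=69, sum2=69
  after byte 1 (147): sum1=216, sum2=30
  after byte 2 (199): sum1=160, sum2=190
  after byte 3 (2): sum1=162, sum2=97
Checksum = sum2·256 + sum1 = 97·256 + 162 = 24994 = 0x61A2.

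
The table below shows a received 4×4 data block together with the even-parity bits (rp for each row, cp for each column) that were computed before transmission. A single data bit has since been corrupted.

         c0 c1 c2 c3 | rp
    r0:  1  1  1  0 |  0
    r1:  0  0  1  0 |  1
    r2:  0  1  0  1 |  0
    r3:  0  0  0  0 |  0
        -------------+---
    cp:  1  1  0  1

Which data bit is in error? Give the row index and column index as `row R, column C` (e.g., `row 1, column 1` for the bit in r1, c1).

row 0, column 1

Recompute each row's even parity and compare to rp:
  r0: data parity 1, sent rp 0 → mismatch
  r1: data parity 1, sent rp 1 → ok
  r2: data parity 0, sent rp 0 → ok
  r3: data parity 0, sent rp 0 → ok
Recompute each column's even parity and compare to cp:
  c0: data parity 1, sent cp 1 → ok
  c1: data parity 0, sent cp 1 → mismatch
  c2: data parity 0, sent cp 0 → ok
  c3: data parity 1, sent cp 1 → ok
Exactly one row (r0) and one column (c1) fail → the flipped bit is at their intersection.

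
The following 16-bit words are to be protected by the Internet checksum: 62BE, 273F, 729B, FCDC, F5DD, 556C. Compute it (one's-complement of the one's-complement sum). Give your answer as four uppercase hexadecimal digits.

BB3F

One's-complement addition (fold any carry out of bit 15 back into bit 0):
  0x62BE + 0x273F = 0x089FD
  0x89FD + 0x729B = 0x0FC98
  0xFC98 + 0xFCDC = 0x1F974 → wrap carry → 0xF975
  0xF975 + 0xF5DD = 0x1EF52 → wrap carry → 0xEF53
  0xEF53 + 0x556C = 0x144BF → wrap carry → 0x44C0
One's-complement sum = 0x44C0.
Checksum = ~0x44C0 & 0xFFFF = 0xBB3F.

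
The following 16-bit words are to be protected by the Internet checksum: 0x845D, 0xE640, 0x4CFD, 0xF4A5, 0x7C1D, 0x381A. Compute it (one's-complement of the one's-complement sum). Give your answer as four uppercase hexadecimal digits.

9F86

One's-complement addition (fold any carry out of bit 15 back into bit 0):
  0x845D + 0xE640 = 0x16A9D → wrap carry → 0x6A9E
  0x6A9E + 0x4CFD = 0x0B79B
  0xB79B + 0xF4A5 = 0x1AC40 → wrap carry → 0xAC41
  0xAC41 + 0x7C1D = 0x1285E → wrap carry → 0x285F
  0x285F + 0x381A = 0x06079
One's-complement sum = 0x6079.
Checksum = ~0x6079 & 0xFFFF = 0x9F86.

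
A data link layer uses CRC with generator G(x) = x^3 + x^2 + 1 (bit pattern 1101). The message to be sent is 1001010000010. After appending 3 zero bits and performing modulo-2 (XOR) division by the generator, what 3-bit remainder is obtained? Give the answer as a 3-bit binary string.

Append 3 zeros: 1001010000010000. Divide by 1101 (XOR where the leading bit is 1):
  pos 0: 1001 XOR 1101 = 0100
  pos 1: 1000 XOR 1101 = 0101
  pos 2: 1011 XOR 1101 = 0110
  pos 3: 1100 XOR 1101 = 0001
  pos 6: 1000 XOR 1101 = 0101
  pos 7: 1010 XOR 1101 = 0111
  pos 8: 1111 XOR 1101 = 0010
  pos 10: 1000 XOR 1101 = 0101
  pos 11: 1010 XOR 1101 = 0111
  pos 12: 1110 XOR 1101 = 0011
Remainder (last 3 bits) = 011. This is the CRC / FCS.

011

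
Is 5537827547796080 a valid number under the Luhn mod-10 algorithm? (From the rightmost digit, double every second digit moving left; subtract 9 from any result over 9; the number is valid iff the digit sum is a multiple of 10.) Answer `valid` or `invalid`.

From the right, keep odd positions and double even positions (subtract 9 from any doubled value over 9):
  doubled (positions 2,4,...): 7 3 5 8 5 7 6 1 → sum 42
  kept (positions 1,3,...): 0 0 9 7 5 2 7 5 → sum 35
Total = 77.
77 mod 10 = 7, so the number is invalid.

invalid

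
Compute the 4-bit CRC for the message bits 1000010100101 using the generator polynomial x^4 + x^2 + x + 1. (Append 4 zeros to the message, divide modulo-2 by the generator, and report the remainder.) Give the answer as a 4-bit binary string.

1011

Append 4 zeros: 10000101001010000. Divide by 10111 (XOR where the leading bit is 1):
  pos 0: 10000 XOR 10111 = 00111
  pos 2: 11110 XOR 10111 = 01001
  pos 3: 10011 XOR 10111 = 00100
  pos 5: 10000 XOR 10111 = 00111
  pos 7: 11110 XOR 10111 = 01001
  pos 8: 10011 XOR 10111 = 00100
  pos 10: 10000 XOR 10111 = 00111
  pos 12: 11100 XOR 10111 = 01011
Remainder (last 4 bits) = 1011. This is the CRC / FCS.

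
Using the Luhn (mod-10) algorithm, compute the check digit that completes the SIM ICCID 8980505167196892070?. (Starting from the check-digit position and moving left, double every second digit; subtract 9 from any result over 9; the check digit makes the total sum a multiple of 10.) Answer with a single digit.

4

Partial digits right→left: 0 7 0 2 9 8 6 9 1 7 6 1 5 0 5 0 8 9 8
Double every second digit counting from the check-digit position (so the 1st, 3rd, 5th, ... of the partial from the right).
  doubled (with −9 where >9): 0 0 9 3 2 3 1 1 7 7 → sum 33
  kept as-is: 7 2 8 9 7 1 0 0 9 → sum 43
Total = 33 + 43 = 76.
Check digit = (10 − (76 mod 10)) mod 10 = 4.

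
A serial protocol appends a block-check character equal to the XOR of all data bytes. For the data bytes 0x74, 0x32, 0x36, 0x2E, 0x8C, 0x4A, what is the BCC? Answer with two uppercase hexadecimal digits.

98

XOR the bytes together:
  start with 0x74
  0x74 ⊕ 0x32 = 0x46
  0x46 ⊕ 0x36 = 0x70
  0x70 ⊕ 0x2E = 0x5E
  0x5E ⊕ 0x8C = 0xD2
  0xD2 ⊕ 0x4A = 0x98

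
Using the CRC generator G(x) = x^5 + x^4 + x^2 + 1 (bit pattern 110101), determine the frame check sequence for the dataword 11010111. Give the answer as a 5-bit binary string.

01010

Append 5 zeros: 1101011100000. Divide by 110101 (XOR where the leading bit is 1):
  pos 0: 110101 XOR 110101 = 000000
  pos 6: 110000 XOR 110101 = 000101
Remainder (last 5 bits) = 01010. This is the CRC / FCS.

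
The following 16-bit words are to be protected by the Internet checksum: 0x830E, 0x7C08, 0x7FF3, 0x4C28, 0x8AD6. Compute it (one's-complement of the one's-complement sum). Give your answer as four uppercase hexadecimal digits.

One's-complement addition (fold any carry out of bit 15 back into bit 0):
  0x830E + 0x7C08 = 0x0FF16
  0xFF16 + 0x7FF3 = 0x17F09 → wrap carry → 0x7F0A
  0x7F0A + 0x4C28 = 0x0CB32
  0xCB32 + 0x8AD6 = 0x15608 → wrap carry → 0x5609
One's-complement sum = 0x5609.
Checksum = ~0x5609 & 0xFFFF = 0xA9F6.

A9F6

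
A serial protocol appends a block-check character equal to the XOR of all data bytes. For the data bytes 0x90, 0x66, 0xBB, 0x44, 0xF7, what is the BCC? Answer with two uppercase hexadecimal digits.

FE

XOR the bytes together:
  start with 0x90
  0x90 ⊕ 0x66 = 0xF6
  0xF6 ⊕ 0xBB = 0x4D
  0x4D ⊕ 0x44 = 0x09
  0x09 ⊕ 0xF7 = 0xFE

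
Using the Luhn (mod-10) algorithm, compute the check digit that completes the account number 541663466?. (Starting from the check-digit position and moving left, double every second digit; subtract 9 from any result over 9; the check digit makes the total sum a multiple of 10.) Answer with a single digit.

Partial digits right→left: 6 6 4 3 6 6 1 4 5
Double every second digit counting from the check-digit position (so the 1st, 3rd, 5th, ... of the partial from the right).
  doubled (with −9 where >9): 3 8 3 2 1 → sum 17
  kept as-is: 6 3 6 4 → sum 19
Total = 17 + 19 = 36.
Check digit = (10 − (36 mod 10)) mod 10 = 4.

4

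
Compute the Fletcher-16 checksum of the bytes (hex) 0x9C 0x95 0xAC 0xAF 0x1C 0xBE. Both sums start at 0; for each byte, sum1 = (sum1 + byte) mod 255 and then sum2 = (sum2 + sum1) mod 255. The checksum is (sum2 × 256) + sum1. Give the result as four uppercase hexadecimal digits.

5069

Running sums (mod 255):
  after byte 0 (0x9C): sum1=156, sum2=156
  after byte 1 (0x95): sum1=50, sum2=206
  after byte 2 (0xAC): sum1=222, sum2=173
  after byte 3 (0xAF): sum1=142, sum2=60
  after byte 4 (0x1C): sum1=170, sum2=230
  after byte 5 (0xBE): sum1=105, sum2=80
Checksum = sum2·256 + sum1 = 80·256 + 105 = 20585 = 0x5069.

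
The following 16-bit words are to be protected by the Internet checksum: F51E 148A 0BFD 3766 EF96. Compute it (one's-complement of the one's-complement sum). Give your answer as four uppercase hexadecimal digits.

C35C

One's-complement addition (fold any carry out of bit 15 back into bit 0):
  0xF51E + 0x148A = 0x109A8 → wrap carry → 0x09A9
  0x09A9 + 0x0BFD = 0x015A6
  0x15A6 + 0x3766 = 0x04D0C
  0x4D0C + 0xEF96 = 0x13CA2 → wrap carry → 0x3CA3
One's-complement sum = 0x3CA3.
Checksum = ~0x3CA3 & 0xFFFF = 0xC35C.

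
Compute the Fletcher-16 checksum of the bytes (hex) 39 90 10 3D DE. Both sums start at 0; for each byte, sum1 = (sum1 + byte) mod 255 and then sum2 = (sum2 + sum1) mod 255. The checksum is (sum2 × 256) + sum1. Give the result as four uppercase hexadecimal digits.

E9F5

Running sums (mod 255):
  after byte 0 (39): sum1=57, sum2=57
  after byte 1 (90): sum1=201, sum2=3
  after byte 2 (10): sum1=217, sum2=220
  after byte 3 (3D): sum1=23, sum2=243
  after byte 4 (DE): sum1=245, sum2=233
Checksum = sum2·256 + sum1 = 233·256 + 245 = 59893 = 0xE9F5.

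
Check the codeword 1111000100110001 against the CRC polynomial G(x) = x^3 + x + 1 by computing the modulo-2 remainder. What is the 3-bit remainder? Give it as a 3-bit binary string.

011

Modulo-2 division of 1111000100110001 by 1011:
  pos 0: 1111 XOR 1011 = 0100
  pos 1: 1000 XOR 1011 = 0011
  pos 3: 1100 XOR 1011 = 0111
  pos 4: 1111 XOR 1011 = 0100
  pos 5: 1000 XOR 1011 = 0011
  pos 7: 1101 XOR 1011 = 0110
  pos 8: 1101 XOR 1011 = 0110
  pos 9: 1100 XOR 1011 = 0111
  pos 10: 1110 XOR 1011 = 0101
  pos 11: 1010 XOR 1011 = 0001
Remainder = 011 (nonzero — an error is detected).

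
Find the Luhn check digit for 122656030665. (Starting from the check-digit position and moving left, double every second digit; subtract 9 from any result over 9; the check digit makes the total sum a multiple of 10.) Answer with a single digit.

Partial digits right→left: 5 6 6 0 3 0 6 5 6 2 2 1
Double every second digit counting from the check-digit position (so the 1st, 3rd, 5th, ... of the partial from the right).
  doubled (with −9 where >9): 1 3 6 3 3 4 → sum 20
  kept as-is: 6 0 0 5 2 1 → sum 14
Total = 20 + 14 = 34.
Check digit = (10 − (34 mod 10)) mod 10 = 6.

6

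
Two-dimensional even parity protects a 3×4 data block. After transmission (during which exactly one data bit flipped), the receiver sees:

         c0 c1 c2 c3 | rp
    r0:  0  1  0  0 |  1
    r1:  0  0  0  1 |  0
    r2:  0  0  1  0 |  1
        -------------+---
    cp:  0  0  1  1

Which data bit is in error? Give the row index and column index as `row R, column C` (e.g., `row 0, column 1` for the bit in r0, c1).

Recompute each row's even parity and compare to rp:
  r0: data parity 1, sent rp 1 → ok
  r1: data parity 1, sent rp 0 → mismatch
  r2: data parity 1, sent rp 1 → ok
Recompute each column's even parity and compare to cp:
  c0: data parity 0, sent cp 0 → ok
  c1: data parity 1, sent cp 0 → mismatch
  c2: data parity 1, sent cp 1 → ok
  c3: data parity 1, sent cp 1 → ok
Exactly one row (r1) and one column (c1) fail → the flipped bit is at their intersection.

row 1, column 1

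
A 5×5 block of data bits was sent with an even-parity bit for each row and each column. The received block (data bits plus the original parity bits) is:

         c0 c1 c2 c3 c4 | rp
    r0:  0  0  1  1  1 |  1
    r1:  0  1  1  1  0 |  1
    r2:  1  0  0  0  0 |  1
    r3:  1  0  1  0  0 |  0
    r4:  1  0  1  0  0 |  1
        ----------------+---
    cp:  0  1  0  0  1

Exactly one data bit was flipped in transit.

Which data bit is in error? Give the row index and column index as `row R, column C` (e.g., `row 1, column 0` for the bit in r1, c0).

Recompute each row's even parity and compare to rp:
  r0: data parity 1, sent rp 1 → ok
  r1: data parity 1, sent rp 1 → ok
  r2: data parity 1, sent rp 1 → ok
  r3: data parity 0, sent rp 0 → ok
  r4: data parity 0, sent rp 1 → mismatch
Recompute each column's even parity and compare to cp:
  c0: data parity 1, sent cp 0 → mismatch
  c1: data parity 1, sent cp 1 → ok
  c2: data parity 0, sent cp 0 → ok
  c3: data parity 0, sent cp 0 → ok
  c4: data parity 1, sent cp 1 → ok
Exactly one row (r4) and one column (c0) fail → the flipped bit is at their intersection.

row 4, column 0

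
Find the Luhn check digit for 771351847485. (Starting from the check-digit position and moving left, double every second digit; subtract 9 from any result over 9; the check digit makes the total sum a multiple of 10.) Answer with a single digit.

4

Partial digits right→left: 5 8 4 7 4 8 1 5 3 1 7 7
Double every second digit counting from the check-digit position (so the 1st, 3rd, 5th, ... of the partial from the right).
  doubled (with −9 where >9): 1 8 8 2 6 5 → sum 30
  kept as-is: 8 7 8 5 1 7 → sum 36
Total = 30 + 36 = 66.
Check digit = (10 − (66 mod 10)) mod 10 = 4.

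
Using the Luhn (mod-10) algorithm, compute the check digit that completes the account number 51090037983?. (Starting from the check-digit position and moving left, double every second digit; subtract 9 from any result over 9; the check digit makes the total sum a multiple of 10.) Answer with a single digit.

Partial digits right→left: 3 8 9 7 3 0 0 9 0 1 5
Double every second digit counting from the check-digit position (so the 1st, 3rd, 5th, ... of the partial from the right).
  doubled (with −9 where >9): 6 9 6 0 0 1 → sum 22
  kept as-is: 8 7 0 9 1 → sum 25
Total = 22 + 25 = 47.
Check digit = (10 − (47 mod 10)) mod 10 = 3.

3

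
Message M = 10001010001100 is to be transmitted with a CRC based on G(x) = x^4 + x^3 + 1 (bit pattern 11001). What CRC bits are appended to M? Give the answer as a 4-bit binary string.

0111

Append 4 zeros: 100010100011000000. Divide by 11001 (XOR where the leading bit is 1):
  pos 0: 10001 XOR 11001 = 01000
  pos 1: 10000 XOR 11001 = 01001
  pos 2: 10011 XOR 11001 = 01010
  pos 3: 10100 XOR 11001 = 01101
  pos 4: 11010 XOR 11001 = 00011
  pos 7: 11011 XOR 11001 = 00010
  pos 10: 10000 XOR 11001 = 01001
  pos 11: 10010 XOR 11001 = 01011
  pos 12: 10110 XOR 11001 = 01111
  pos 13: 11110 XOR 11001 = 00111
Remainder (last 4 bits) = 0111. This is the CRC / FCS.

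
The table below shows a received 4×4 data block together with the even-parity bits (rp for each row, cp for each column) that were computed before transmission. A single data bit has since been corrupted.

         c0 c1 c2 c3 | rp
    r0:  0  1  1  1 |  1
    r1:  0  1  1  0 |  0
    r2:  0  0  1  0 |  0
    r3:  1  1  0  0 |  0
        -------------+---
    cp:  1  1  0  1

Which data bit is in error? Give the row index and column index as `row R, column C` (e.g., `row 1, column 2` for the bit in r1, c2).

Recompute each row's even parity and compare to rp:
  r0: data parity 1, sent rp 1 → ok
  r1: data parity 0, sent rp 0 → ok
  r2: data parity 1, sent rp 0 → mismatch
  r3: data parity 0, sent rp 0 → ok
Recompute each column's even parity and compare to cp:
  c0: data parity 1, sent cp 1 → ok
  c1: data parity 1, sent cp 1 → ok
  c2: data parity 1, sent cp 0 → mismatch
  c3: data parity 1, sent cp 1 → ok
Exactly one row (r2) and one column (c2) fail → the flipped bit is at their intersection.

row 2, column 2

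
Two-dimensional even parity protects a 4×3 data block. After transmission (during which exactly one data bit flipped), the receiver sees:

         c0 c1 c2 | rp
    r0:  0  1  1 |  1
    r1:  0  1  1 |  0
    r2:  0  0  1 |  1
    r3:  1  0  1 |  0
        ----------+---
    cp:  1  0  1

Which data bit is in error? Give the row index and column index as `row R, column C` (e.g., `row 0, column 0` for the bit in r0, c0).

Recompute each row's even parity and compare to rp:
  r0: data parity 0, sent rp 1 → mismatch
  r1: data parity 0, sent rp 0 → ok
  r2: data parity 1, sent rp 1 → ok
  r3: data parity 0, sent rp 0 → ok
Recompute each column's even parity and compare to cp:
  c0: data parity 1, sent cp 1 → ok
  c1: data parity 0, sent cp 0 → ok
  c2: data parity 0, sent cp 1 → mismatch
Exactly one row (r0) and one column (c2) fail → the flipped bit is at their intersection.

row 0, column 2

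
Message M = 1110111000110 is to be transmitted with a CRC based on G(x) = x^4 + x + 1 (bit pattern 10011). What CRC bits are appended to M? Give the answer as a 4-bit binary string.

0110

Append 4 zeros: 11101110001100000. Divide by 10011 (XOR where the leading bit is 1):
  pos 0: 11101 XOR 10011 = 01110
  pos 1: 11101 XOR 10011 = 01110
  pos 2: 11101 XOR 10011 = 01110
  pos 3: 11100 XOR 10011 = 01111
  pos 4: 11110 XOR 10011 = 01101
  pos 5: 11010 XOR 10011 = 01001
  pos 6: 10011 XOR 10011 = 00000
  pos 11: 10000 XOR 10011 = 00011
Remainder (last 4 bits) = 0110. This is the CRC / FCS.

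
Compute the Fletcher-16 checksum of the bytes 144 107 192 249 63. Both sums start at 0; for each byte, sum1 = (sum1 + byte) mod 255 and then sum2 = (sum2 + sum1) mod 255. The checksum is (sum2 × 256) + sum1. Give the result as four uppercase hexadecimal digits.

Running sums (mod 255):
  after byte 0 (144): sum1=144, sum2=144
  after byte 1 (107): sum1=251, sum2=140
  after byte 2 (192): sum1=188, sum2=73
  after byte 3 (249): sum1=182, sum2=0
  after byte 4 (63): sum1=245, sum2=245
Checksum = sum2·256 + sum1 = 245·256 + 245 = 62965 = 0xF5F5.

F5F5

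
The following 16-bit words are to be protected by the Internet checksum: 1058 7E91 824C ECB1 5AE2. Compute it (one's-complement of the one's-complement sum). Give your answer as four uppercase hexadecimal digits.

One's-complement addition (fold any carry out of bit 15 back into bit 0):
  0x1058 + 0x7E91 = 0x08EE9
  0x8EE9 + 0x824C = 0x11135 → wrap carry → 0x1136
  0x1136 + 0xECB1 = 0x0FDE7
  0xFDE7 + 0x5AE2 = 0x158C9 → wrap carry → 0x58CA
One's-complement sum = 0x58CA.
Checksum = ~0x58CA & 0xFFFF = 0xA735.

A735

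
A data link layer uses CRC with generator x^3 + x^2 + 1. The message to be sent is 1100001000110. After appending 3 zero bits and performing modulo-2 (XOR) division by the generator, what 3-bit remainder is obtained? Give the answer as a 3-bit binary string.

Append 3 zeros: 1100001000110000. Divide by 1101 (XOR where the leading bit is 1):
  pos 0: 1100 XOR 1101 = 0001
  pos 3: 1001 XOR 1101 = 0100
  pos 4: 1000 XOR 1101 = 0101
  pos 5: 1010 XOR 1101 = 0111
  pos 6: 1110 XOR 1101 = 0011
  pos 8: 1111 XOR 1101 = 0010
  pos 10: 1000 XOR 1101 = 0101
  pos 11: 1010 XOR 1101 = 0111
  pos 12: 1110 XOR 1101 = 0011
Remainder (last 3 bits) = 011. This is the CRC / FCS.

011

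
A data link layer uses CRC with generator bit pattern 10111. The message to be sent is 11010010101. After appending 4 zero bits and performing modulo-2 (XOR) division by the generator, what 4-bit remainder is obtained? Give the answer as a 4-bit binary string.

Append 4 zeros: 110100101010000. Divide by 10111 (XOR where the leading bit is 1):
  pos 0: 11010 XOR 10111 = 01101
  pos 1: 11010 XOR 10111 = 01101
  pos 2: 11011 XOR 10111 = 01100
  pos 3: 11000 XOR 10111 = 01111
  pos 4: 11111 XOR 10111 = 01000
  pos 5: 10000 XOR 10111 = 00111
  pos 7: 11110 XOR 10111 = 01001
  pos 8: 10010 XOR 10111 = 00101
  pos 10: 10100 XOR 10111 = 00011
Remainder (last 4 bits) = 0011. This is the CRC / FCS.

0011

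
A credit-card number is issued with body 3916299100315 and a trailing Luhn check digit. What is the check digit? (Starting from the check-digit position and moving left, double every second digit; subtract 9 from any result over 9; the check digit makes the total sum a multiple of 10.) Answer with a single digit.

Partial digits right→left: 5 1 3 0 0 1 9 9 2 6 1 9 3
Double every second digit counting from the check-digit position (so the 1st, 3rd, 5th, ... of the partial from the right).
  doubled (with −9 where >9): 1 6 0 9 4 2 6 → sum 28
  kept as-is: 1 0 1 9 6 9 → sum 26
Total = 28 + 26 = 54.
Check digit = (10 − (54 mod 10)) mod 10 = 6.

6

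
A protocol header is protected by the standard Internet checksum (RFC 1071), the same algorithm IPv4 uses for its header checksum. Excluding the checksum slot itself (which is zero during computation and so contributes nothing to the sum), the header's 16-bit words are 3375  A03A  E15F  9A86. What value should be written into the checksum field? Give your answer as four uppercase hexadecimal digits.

One's-complement addition (fold any carry out of bit 15 back into bit 0):
  0x3375 + 0xA03A = 0x0D3AF
  0xD3AF + 0xE15F = 0x1B50E → wrap carry → 0xB50F
  0xB50F + 0x9A86 = 0x14F95 → wrap carry → 0x4F96
One's-complement sum = 0x4F96.
Checksum = ~0x4F96 & 0xFFFF = 0xB069.

B069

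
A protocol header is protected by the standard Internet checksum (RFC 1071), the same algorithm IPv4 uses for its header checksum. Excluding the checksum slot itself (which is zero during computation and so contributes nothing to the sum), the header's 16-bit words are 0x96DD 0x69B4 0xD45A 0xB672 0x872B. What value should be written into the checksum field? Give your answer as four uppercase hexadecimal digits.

ED74

One's-complement addition (fold any carry out of bit 15 back into bit 0):
  0x96DD + 0x69B4 = 0x10091 → wrap carry → 0x0092
  0x0092 + 0xD45A = 0x0D4EC
  0xD4EC + 0xB672 = 0x18B5E → wrap carry → 0x8B5F
  0x8B5F + 0x872B = 0x1128A → wrap carry → 0x128B
One's-complement sum = 0x128B.
Checksum = ~0x128B & 0xFFFF = 0xED74.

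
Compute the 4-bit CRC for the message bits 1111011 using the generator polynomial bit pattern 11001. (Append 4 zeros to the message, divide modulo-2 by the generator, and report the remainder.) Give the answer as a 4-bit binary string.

Append 4 zeros: 11110110000. Divide by 11001 (XOR where the leading bit is 1):
  pos 0: 11110 XOR 11001 = 00111
  pos 2: 11111 XOR 11001 = 00110
  pos 4: 11000 XOR 11001 = 00001
Remainder (last 4 bits) = 0100. This is the CRC / FCS.

0100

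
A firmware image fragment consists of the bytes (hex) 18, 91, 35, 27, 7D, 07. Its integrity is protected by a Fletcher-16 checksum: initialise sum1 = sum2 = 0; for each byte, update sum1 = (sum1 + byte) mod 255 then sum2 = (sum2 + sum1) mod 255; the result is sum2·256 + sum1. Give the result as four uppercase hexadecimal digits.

Running sums (mod 255):
  after byte 0 (18): sum1=24, sum2=24
  after byte 1 (91): sum1=169, sum2=193
  after byte 2 (35): sum1=222, sum2=160
  after byte 3 (27): sum1=6, sum2=166
  after byte 4 (7D): sum1=131, sum2=42
  after byte 5 (07): sum1=138, sum2=180
Checksum = sum2·256 + sum1 = 180·256 + 138 = 46218 = 0xB48A.

B48A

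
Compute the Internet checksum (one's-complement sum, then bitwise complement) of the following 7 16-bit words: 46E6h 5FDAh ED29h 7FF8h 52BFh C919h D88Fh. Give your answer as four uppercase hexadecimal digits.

One's-complement addition (fold any carry out of bit 15 back into bit 0):
  0x46E6 + 0x5FDA = 0x0A6C0
  0xA6C0 + 0xED29 = 0x193E9 → wrap carry → 0x93EA
  0x93EA + 0x7FF8 = 0x113E2 → wrap carry → 0x13E3
  0x13E3 + 0x52BF = 0x066A2
  0x66A2 + 0xC919 = 0x12FBB → wrap carry → 0x2FBC
  0x2FBC + 0xD88F = 0x1084B → wrap carry → 0x084C
One's-complement sum = 0x084C.
Checksum = ~0x084C & 0xFFFF = 0xF7B3.

F7B3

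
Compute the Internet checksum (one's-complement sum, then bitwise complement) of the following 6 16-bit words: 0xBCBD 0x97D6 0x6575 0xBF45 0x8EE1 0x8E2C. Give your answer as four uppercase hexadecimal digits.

69A2

One's-complement addition (fold any carry out of bit 15 back into bit 0):
  0xBCBD + 0x97D6 = 0x15493 → wrap carry → 0x5494
  0x5494 + 0x6575 = 0x0BA09
  0xBA09 + 0xBF45 = 0x1794E → wrap carry → 0x794F
  0x794F + 0x8EE1 = 0x10830 → wrap carry → 0x0831
  0x0831 + 0x8E2C = 0x0965D
One's-complement sum = 0x965D.
Checksum = ~0x965D & 0xFFFF = 0x69A2.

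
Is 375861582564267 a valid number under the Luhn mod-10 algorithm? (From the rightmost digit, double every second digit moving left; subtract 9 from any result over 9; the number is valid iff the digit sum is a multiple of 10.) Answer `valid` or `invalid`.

invalid

From the right, keep odd positions and double even positions (subtract 9 from any doubled value over 9):
  doubled (positions 2,4,...): 3 8 1 7 2 7 5 → sum 33
  kept (positions 1,3,...): 7 2 6 2 5 6 5 3 → sum 36
Total = 69.
69 mod 10 = 9, so the number is invalid.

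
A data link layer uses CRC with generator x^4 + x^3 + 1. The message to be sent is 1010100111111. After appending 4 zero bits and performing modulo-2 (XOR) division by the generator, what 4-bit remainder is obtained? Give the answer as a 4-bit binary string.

1100

Append 4 zeros: 10101001111110000. Divide by 11001 (XOR where the leading bit is 1):
  pos 0: 10101 XOR 11001 = 01100
  pos 1: 11000 XOR 11001 = 00001
  pos 5: 10111 XOR 11001 = 01110
  pos 6: 11101 XOR 11001 = 00100
  pos 8: 10011 XOR 11001 = 01010
  pos 9: 10100 XOR 11001 = 01101
  pos 10: 11010 XOR 11001 = 00011
Remainder (last 4 bits) = 1100. This is the CRC / FCS.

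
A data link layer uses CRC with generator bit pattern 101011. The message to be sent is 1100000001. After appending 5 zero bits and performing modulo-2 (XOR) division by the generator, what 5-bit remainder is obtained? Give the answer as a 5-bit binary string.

Append 5 zeros: 110000000100000. Divide by 101011 (XOR where the leading bit is 1):
  pos 0: 110000 XOR 101011 = 011011
  pos 1: 110110 XOR 101011 = 011101
  pos 2: 111010 XOR 101011 = 010001
  pos 3: 100010 XOR 101011 = 001001
  pos 5: 100110 XOR 101011 = 001101
  pos 7: 110100 XOR 101011 = 011111
  pos 8: 111110 XOR 101011 = 010101
  pos 9: 101010 XOR 101011 = 000001
Remainder (last 5 bits) = 00001. This is the CRC / FCS.

00001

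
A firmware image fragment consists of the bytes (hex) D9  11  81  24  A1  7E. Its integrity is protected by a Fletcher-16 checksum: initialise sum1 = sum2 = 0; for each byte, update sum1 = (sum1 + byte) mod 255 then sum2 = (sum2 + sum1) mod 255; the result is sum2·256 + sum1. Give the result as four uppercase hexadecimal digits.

A4B0

Running sums (mod 255):
  after byte 0 (D9): sum1=217, sum2=217
  after byte 1 (11): sum1=234, sum2=196
  after byte 2 (81): sum1=108, sum2=49
  after byte 3 (24): sum1=144, sum2=193
  after byte 4 (A1): sum1=50, sum2=243
  after byte 5 (7E): sum1=176, sum2=164
Checksum = sum2·256 + sum1 = 164·256 + 176 = 42160 = 0xA4B0.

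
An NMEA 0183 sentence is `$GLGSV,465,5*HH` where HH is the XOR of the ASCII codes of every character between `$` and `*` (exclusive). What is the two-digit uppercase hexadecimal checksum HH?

XOR the ASCII codes of the payload characters:
  'G' = 0x47 → acc = 0x47
  'L' = 0x4C → acc = 0x0B
  'G' = 0x47 → acc = 0x4C
  'S' = 0x53 → acc = 0x1F
  'V' = 0x56 → acc = 0x49
  ',' = 0x2C → acc = 0x65
  '4' = 0x34 → acc = 0x51
  '6' = 0x36 → acc = 0x67
  '5' = 0x35 → acc = 0x52
  ',' = 0x2C → acc = 0x7E
  '5' = 0x35 → acc = 0x4B
Checksum = 0x4B.

4B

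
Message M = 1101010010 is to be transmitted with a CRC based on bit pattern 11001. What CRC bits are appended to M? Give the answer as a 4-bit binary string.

1010

Append 4 zeros: 11010100100000. Divide by 11001 (XOR where the leading bit is 1):
  pos 0: 11010 XOR 11001 = 00011
  pos 3: 11100 XOR 11001 = 00101
  pos 5: 10110 XOR 11001 = 01111
  pos 6: 11110 XOR 11001 = 00111
  pos 8: 11100 XOR 11001 = 00101
Remainder (last 4 bits) = 1010. This is the CRC / FCS.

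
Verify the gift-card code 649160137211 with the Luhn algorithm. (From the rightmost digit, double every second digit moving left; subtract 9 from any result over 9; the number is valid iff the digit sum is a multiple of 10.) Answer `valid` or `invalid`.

invalid

From the right, keep odd positions and double even positions (subtract 9 from any doubled value over 9):
  doubled (positions 2,4,...): 2 5 2 3 9 3 → sum 24
  kept (positions 1,3,...): 1 2 3 0 1 4 → sum 11
Total = 35.
35 mod 10 = 5, so the number is invalid.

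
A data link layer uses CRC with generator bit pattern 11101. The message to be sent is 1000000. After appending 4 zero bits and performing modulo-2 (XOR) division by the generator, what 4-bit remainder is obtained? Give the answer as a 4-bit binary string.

Append 4 zeros: 10000000000. Divide by 11101 (XOR where the leading bit is 1):
  pos 0: 10000 XOR 11101 = 01101
  pos 1: 11010 XOR 11101 = 00111
  pos 3: 11100 XOR 11101 = 00001
Remainder (last 4 bits) = 1000. This is the CRC / FCS.

1000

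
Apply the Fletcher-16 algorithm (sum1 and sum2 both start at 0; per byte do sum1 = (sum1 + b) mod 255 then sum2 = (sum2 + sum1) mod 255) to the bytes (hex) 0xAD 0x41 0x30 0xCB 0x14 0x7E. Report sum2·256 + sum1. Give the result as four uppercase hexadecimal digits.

237D

Running sums (mod 255):
  after byte 0 (0xAD): sum1=173, sum2=173
  after byte 1 (0x41): sum1=238, sum2=156
  after byte 2 (0x30): sum1=31, sum2=187
  after byte 3 (0xCB): sum1=234, sum2=166
  after byte 4 (0x14): sum1=254, sum2=165
  after byte 5 (0x7E): sum1=125, sum2=35
Checksum = sum2·256 + sum1 = 35·256 + 125 = 9085 = 0x237D.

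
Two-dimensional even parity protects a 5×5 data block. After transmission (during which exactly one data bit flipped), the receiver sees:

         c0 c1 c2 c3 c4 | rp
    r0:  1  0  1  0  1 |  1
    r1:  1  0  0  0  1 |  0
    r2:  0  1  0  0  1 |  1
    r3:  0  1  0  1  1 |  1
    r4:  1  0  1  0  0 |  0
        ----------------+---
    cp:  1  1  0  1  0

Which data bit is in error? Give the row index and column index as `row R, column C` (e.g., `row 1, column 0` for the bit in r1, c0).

row 2, column 1

Recompute each row's even parity and compare to rp:
  r0: data parity 1, sent rp 1 → ok
  r1: data parity 0, sent rp 0 → ok
  r2: data parity 0, sent rp 1 → mismatch
  r3: data parity 1, sent rp 1 → ok
  r4: data parity 0, sent rp 0 → ok
Recompute each column's even parity and compare to cp:
  c0: data parity 1, sent cp 1 → ok
  c1: data parity 0, sent cp 1 → mismatch
  c2: data parity 0, sent cp 0 → ok
  c3: data parity 1, sent cp 1 → ok
  c4: data parity 0, sent cp 0 → ok
Exactly one row (r2) and one column (c1) fail → the flipped bit is at their intersection.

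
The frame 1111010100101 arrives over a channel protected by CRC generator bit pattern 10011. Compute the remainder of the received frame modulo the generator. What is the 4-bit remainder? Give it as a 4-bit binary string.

Modulo-2 division of 1111010100101 by 10011:
  pos 0: 11110 XOR 10011 = 01101
  pos 1: 11011 XOR 10011 = 01000
  pos 2: 10000 XOR 10011 = 00011
  pos 5: 11100 XOR 10011 = 01111
  pos 6: 11111 XOR 10011 = 01100
  pos 7: 11000 XOR 10011 = 01011
  pos 8: 10111 XOR 10011 = 00100
Remainder = 0100 (nonzero — an error is detected).

0100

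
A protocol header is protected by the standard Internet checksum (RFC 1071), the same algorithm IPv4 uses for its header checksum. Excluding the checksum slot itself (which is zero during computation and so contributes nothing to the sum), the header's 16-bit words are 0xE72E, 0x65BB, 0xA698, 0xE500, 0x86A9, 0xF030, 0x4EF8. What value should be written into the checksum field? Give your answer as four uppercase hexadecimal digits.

61A9

One's-complement addition (fold any carry out of bit 15 back into bit 0):
  0xE72E + 0x65BB = 0x14CE9 → wrap carry → 0x4CEA
  0x4CEA + 0xA698 = 0x0F382
  0xF382 + 0xE500 = 0x1D882 → wrap carry → 0xD883
  0xD883 + 0x86A9 = 0x15F2C → wrap carry → 0x5F2D
  0x5F2D + 0xF030 = 0x14F5D → wrap carry → 0x4F5E
  0x4F5E + 0x4EF8 = 0x09E56
One's-complement sum = 0x9E56.
Checksum = ~0x9E56 & 0xFFFF = 0x61A9.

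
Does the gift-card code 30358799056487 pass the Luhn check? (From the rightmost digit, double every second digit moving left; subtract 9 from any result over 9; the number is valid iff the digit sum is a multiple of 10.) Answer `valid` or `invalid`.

From the right, keep odd positions and double even positions (subtract 9 from any doubled value over 9):
  doubled (positions 2,4,...): 7 3 0 9 7 6 6 → sum 38
  kept (positions 1,3,...): 7 4 5 9 7 5 0 → sum 37
Total = 75.
75 mod 10 = 5, so the number is invalid.

invalid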